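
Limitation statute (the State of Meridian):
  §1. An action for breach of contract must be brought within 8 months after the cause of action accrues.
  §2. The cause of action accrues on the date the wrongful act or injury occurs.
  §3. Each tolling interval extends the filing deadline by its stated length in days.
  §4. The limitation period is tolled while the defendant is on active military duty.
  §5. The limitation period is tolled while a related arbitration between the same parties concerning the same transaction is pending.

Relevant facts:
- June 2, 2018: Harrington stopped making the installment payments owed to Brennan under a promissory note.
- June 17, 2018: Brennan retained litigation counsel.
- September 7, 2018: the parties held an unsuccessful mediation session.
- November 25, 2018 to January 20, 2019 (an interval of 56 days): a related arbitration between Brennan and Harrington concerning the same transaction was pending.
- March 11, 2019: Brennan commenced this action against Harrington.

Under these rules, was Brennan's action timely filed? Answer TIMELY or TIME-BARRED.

The cause of action accrued on June 2, 2018, the date of the act.
The untolled deadline — 8 months after June 2, 2018 — is February 2, 2019.
Because the pending related arbitration ran from November 25, 2018 to January 20, 2019, the deadline is extended by 56 days to March 30, 2019.
The other events in the timeline have no effect on the limitation period under the stated rules.
Filing on March 11, 2019 beat the March 30, 2019 deadline — the action is timely.

TIMELY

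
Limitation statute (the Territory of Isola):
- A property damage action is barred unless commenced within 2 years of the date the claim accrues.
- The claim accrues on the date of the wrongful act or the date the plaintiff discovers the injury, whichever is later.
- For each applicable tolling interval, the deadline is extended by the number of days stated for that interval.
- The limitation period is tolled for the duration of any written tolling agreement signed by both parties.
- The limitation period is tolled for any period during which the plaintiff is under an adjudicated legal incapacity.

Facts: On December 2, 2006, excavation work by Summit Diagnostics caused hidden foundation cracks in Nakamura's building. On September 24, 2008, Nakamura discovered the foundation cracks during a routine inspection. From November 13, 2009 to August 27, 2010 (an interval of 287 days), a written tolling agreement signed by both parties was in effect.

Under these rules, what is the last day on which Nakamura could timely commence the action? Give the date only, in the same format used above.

July 8, 2011

Taking the later of the act (December 2, 2006) and discovery (September 24, 2008), the claim accrued on September 24, 2008.
The untolled deadline — 2 years after September 24, 2008 — is September 24, 2010.
Because the written tolling agreement ran from November 13, 2009 to August 27, 2010, the deadline is extended by 287 days to July 8, 2011.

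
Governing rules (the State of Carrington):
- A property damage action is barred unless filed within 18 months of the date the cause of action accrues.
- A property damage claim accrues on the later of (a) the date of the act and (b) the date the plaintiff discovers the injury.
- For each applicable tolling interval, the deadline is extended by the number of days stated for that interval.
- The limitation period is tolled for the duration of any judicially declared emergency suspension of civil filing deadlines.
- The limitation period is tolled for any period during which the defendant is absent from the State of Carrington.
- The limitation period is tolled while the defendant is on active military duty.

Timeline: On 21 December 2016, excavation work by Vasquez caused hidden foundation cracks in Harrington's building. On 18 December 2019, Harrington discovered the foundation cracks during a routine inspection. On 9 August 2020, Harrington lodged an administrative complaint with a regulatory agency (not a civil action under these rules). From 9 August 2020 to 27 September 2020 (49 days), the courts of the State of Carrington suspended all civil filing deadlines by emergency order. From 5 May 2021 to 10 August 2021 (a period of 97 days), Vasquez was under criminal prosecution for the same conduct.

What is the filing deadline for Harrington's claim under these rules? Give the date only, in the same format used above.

Because discovery on 18 December 2019 post-dates the 21 December 2016 act, accrual under the later-of rule falls on 18 December 2019.
Adding the 18 months base period to 18 December 2019 gives a deadline of 18 June 2021, before any tolling.
The emergency suspension of filing deadlines from 9 August 2020 to 27 September 2020 tolled the period for 49 days, extending the deadline to 6 August 2021.
No stated provision tolls the period for a criminal prosecution, so the interval from 5 May 2021 to 10 August 2021 has no effect on the deadline.
Nothing else in the chronology tolls or restarts the period.

6 August 2021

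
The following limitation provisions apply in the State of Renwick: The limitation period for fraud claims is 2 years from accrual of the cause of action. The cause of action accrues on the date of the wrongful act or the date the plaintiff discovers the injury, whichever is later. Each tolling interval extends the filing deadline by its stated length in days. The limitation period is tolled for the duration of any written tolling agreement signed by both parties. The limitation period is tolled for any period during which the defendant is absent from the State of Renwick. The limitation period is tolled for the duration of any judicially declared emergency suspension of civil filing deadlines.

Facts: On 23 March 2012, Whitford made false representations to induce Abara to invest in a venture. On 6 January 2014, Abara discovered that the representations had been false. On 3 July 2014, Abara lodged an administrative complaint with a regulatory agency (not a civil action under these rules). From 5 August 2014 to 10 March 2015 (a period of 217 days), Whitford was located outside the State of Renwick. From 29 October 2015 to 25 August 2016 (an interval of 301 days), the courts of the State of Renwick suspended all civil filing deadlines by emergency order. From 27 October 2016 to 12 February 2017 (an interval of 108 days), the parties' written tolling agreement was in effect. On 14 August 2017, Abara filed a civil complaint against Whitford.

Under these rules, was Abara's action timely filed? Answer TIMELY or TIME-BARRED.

TIMELY

Taking the later of the act (23 March 2012) and discovery (6 January 2014), the claim accrued on 6 January 2014.
Adding the 2 years base period to 6 January 2014 gives a deadline of 6 January 2016, before any tolling.
The defendant's absence from the jurisdiction from 5 August 2014 to 10 March 2015 tolled the period for 217 days, extending the deadline to 10 August 2016.
The period was tolled for 301 days by the emergency suspension of filing deadlines (29 October 2015 to 25 August 2016), pushing the deadline to 7 June 2017.
The written tolling agreement from 27 October 2016 to 12 February 2017 tolled the period for 108 days, extending the deadline to 23 September 2017.
None of the other events listed affects the running of the period under the stated rules.
The 14 August 2017 filing precedes the 23 September 2017 deadline; the claim is timely.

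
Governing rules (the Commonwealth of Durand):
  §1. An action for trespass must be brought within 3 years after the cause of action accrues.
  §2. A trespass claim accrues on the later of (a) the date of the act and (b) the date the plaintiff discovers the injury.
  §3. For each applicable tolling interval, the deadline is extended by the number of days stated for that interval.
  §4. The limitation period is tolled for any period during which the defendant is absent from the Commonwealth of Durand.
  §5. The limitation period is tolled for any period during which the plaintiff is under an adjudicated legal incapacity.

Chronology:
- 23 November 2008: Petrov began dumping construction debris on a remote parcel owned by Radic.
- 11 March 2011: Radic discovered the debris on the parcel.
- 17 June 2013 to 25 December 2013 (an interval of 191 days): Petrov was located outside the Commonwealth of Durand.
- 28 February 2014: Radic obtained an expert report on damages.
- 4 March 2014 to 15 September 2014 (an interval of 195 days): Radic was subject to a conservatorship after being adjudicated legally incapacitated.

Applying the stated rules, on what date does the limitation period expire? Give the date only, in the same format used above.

Because discovery on 11 March 2011 post-dates the 23 November 2008 act, accrual under the later-of rule falls on 11 March 2011.
Adding the 3 years base period to 11 March 2011 gives a deadline of 11 March 2014, before any tolling.
The defendant's absence from the jurisdiction from 17 June 2013 to 25 December 2013 tolled the period for 191 days, extending the deadline to 18 September 2014.
Because the plaintiff's legal incapacity ran from 4 March 2014 to 15 September 2014, the deadline is extended by 195 days to 1 April 2015.
None of the other events listed affects the running of the period under the stated rules.

1 April 2015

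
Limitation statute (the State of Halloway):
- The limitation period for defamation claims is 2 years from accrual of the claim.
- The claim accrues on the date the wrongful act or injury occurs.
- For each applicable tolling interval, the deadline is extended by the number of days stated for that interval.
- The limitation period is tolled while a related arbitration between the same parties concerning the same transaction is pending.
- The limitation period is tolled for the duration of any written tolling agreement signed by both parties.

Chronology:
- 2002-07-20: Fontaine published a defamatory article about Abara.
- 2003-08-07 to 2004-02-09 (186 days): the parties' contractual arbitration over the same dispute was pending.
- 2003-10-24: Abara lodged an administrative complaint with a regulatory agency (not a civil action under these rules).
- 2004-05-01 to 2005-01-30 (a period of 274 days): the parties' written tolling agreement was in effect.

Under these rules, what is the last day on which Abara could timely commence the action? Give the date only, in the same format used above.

2005-10-23

The claim accrued on 2002-07-20, when the wrongful act occurred.
Adding the 2 years base period to 2002-07-20 gives a deadline of 2004-07-20, before any tolling.
The pending related arbitration from 2003-08-07 to 2004-02-09 tolled the period for 186 days, extending the deadline to 2005-01-22.
The period was tolled for 274 days by the written tolling agreement (2004-05-01 to 2005-01-30), pushing the deadline to 2005-10-23.
The other events in the timeline have no effect on the limitation period under the stated rules.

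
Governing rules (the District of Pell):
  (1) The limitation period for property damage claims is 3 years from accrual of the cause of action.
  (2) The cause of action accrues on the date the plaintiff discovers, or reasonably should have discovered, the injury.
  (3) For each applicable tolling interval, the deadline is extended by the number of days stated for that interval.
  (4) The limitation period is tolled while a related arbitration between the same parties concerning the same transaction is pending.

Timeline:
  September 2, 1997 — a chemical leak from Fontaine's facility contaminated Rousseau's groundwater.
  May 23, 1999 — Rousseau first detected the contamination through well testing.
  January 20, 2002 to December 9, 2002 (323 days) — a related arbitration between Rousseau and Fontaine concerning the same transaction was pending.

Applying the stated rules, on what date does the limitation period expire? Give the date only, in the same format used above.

The claim did not accrue until Rousseau discovered the injury on May 23, 1999; the September 2, 1997 act date does not start the clock under the stated rule.
The untolled deadline — 3 years after May 23, 1999 — is May 23, 2002.
The period was tolled for 323 days by the pending related arbitration (January 20, 2002 to December 9, 2002), pushing the deadline to April 11, 2003.

April 11, 2003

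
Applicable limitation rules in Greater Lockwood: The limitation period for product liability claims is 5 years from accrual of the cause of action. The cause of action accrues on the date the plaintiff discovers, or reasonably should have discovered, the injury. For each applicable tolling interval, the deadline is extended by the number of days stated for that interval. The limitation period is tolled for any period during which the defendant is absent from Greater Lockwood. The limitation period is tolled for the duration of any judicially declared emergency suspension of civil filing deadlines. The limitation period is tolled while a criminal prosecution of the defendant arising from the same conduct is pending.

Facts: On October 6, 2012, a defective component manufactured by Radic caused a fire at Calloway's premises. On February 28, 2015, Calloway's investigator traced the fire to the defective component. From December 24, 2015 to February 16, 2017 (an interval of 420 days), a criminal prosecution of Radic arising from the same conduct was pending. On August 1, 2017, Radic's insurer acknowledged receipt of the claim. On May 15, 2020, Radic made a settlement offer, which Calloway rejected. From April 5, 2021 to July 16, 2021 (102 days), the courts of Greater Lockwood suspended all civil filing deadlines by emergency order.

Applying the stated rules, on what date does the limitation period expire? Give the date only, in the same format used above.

August 3, 2021

Under the discovery rule, the claim accrued on February 28, 2015, when Calloway discovered the injury — not on the October 6, 2012 date of the underlying act.
Adding the 5 years base period to February 28, 2015 gives a deadline of February 28, 2020, before any tolling.
Because the pending criminal prosecution ran from December 24, 2015 to February 16, 2017, the deadline is extended by 420 days to April 23, 2021.
The period was tolled for 102 days by the emergency suspension of filing deadlines (April 5, 2021 to July 16, 2021), pushing the deadline to August 3, 2021.
Nothing else in the chronology tolls or restarts the period.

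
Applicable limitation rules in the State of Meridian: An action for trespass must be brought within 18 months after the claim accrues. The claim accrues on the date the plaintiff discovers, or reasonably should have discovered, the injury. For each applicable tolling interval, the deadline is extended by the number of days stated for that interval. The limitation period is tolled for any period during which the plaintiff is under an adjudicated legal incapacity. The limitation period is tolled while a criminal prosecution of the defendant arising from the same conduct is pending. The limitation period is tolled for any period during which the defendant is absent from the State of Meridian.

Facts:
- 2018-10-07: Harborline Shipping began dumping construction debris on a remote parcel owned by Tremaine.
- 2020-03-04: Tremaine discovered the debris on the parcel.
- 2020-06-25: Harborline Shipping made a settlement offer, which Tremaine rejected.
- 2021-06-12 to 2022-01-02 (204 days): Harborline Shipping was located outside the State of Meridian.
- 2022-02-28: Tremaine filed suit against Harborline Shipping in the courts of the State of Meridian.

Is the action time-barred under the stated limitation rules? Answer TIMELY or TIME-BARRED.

Under the discovery rule, the claim accrued on 2020-03-04, when Tremaine discovered the injury — not on the 2018-10-07 date of the underlying act.
The untolled deadline — 18 months after 2020-03-04 — is 2021-09-04.
Because the defendant's absence from the jurisdiction ran from 2021-06-12 to 2022-01-02, the deadline is extended by 204 days to 2022-03-27.
None of the other events listed affects the running of the period under the stated rules.
Filing on 2022-02-28 beat the 2022-03-27 deadline — the action is timely.

TIMELY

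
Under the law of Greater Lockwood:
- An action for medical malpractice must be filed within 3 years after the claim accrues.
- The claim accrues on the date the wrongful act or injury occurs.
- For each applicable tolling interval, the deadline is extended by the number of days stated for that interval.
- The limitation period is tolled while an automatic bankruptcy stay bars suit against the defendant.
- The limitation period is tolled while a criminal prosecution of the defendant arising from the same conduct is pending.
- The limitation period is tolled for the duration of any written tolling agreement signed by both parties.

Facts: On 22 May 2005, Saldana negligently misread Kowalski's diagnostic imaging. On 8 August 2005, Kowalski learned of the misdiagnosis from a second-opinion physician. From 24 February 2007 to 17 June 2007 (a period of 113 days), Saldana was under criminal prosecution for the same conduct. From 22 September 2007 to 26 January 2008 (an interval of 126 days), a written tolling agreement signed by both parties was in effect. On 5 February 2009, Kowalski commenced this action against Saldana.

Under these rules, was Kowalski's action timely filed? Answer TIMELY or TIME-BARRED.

The claim accrued on 22 May 2005, when the wrongful act occurred; under the stated occurrence rule the 8 August 2005 discovery does not delay accrual.
Adding the 3 years base period to 22 May 2005 gives a deadline of 22 May 2008, before any tolling.
The period was tolled for 113 days by the pending criminal prosecution (24 February 2007 to 17 June 2007), pushing the deadline to 12 September 2008.
The period was tolled for 126 days by the written tolling agreement (22 September 2007 to 26 January 2008), pushing the deadline to 16 January 2009.
Filing on 5 February 2009 missed the 16 January 2009 deadline — the action is time-barred.

TIME-BARRED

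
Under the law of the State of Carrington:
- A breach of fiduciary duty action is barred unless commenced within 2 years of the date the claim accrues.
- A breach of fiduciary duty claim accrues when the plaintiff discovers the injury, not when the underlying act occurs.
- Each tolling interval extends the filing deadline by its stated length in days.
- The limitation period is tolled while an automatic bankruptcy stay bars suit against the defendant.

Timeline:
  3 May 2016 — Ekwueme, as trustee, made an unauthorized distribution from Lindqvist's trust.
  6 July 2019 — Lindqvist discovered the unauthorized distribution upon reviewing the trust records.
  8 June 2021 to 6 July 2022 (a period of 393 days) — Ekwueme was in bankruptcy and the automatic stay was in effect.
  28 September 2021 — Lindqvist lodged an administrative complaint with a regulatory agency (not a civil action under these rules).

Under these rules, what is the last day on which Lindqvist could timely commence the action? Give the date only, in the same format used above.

Accrual is tied to discovery, so the period began on 6 July 2019 rather than on 3 May 2016 when the act occurred.
Adding the 2 years base period to 6 July 2019 gives a deadline of 6 July 2021, before any tolling.
Because the automatic bankruptcy stay ran from 8 June 2021 to 6 July 2022, the deadline is extended by 393 days to 3 August 2022.
Nothing else in the chronology tolls or restarts the period.

3 August 2022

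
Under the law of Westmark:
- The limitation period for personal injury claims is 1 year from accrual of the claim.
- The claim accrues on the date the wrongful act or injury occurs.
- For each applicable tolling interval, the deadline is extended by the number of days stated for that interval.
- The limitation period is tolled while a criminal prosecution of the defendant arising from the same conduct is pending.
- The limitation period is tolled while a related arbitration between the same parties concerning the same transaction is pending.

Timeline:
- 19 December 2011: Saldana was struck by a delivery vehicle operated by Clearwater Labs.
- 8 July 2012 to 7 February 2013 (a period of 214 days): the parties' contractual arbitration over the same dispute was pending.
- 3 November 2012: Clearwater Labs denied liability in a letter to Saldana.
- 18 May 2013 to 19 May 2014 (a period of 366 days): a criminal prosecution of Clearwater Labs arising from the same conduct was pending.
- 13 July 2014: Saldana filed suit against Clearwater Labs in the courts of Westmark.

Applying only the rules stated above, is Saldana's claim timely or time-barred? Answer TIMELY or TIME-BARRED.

TIMELY

The claim accrued on 19 December 2011, the date of the act.
Adding the 1 year base period to 19 December 2011 gives a deadline of 19 December 2012, before any tolling.
The pending related arbitration from 8 July 2012 to 7 February 2013 tolled the period for 214 days, extending the deadline to 21 July 2013.
The pending criminal prosecution from 18 May 2013 to 19 May 2014 tolled the period for 366 days, extending the deadline to 22 July 2014.
Nothing else in the chronology tolls or restarts the period.
Saldana filed on 13 July 2014, before the 22 July 2014 deadline, so the action is timely.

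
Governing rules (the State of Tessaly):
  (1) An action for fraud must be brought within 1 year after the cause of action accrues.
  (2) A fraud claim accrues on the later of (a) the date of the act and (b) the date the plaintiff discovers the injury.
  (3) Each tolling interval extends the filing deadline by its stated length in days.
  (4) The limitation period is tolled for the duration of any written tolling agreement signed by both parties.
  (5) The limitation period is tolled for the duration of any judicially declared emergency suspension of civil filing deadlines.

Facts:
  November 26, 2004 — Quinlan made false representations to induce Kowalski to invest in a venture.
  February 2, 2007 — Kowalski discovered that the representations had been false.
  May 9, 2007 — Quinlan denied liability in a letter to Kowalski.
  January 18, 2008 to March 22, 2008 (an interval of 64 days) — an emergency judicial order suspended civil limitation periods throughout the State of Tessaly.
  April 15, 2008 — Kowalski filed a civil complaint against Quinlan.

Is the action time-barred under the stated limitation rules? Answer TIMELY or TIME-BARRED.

Taking the later of the act (November 26, 2004) and discovery (February 2, 2007), the claim accrued on February 2, 2007.
Adding the 1 year base period to February 2, 2007 gives a deadline of February 2, 2008, before any tolling.
The period was tolled for 64 days by the emergency suspension of filing deadlines (January 18, 2008 to March 22, 2008), pushing the deadline to April 6, 2008.
None of the other events listed affects the running of the period under the stated rules.
Kowalski filed on April 15, 2008, after the April 6, 2008 deadline, so the action is time-barred.

TIME-BARRED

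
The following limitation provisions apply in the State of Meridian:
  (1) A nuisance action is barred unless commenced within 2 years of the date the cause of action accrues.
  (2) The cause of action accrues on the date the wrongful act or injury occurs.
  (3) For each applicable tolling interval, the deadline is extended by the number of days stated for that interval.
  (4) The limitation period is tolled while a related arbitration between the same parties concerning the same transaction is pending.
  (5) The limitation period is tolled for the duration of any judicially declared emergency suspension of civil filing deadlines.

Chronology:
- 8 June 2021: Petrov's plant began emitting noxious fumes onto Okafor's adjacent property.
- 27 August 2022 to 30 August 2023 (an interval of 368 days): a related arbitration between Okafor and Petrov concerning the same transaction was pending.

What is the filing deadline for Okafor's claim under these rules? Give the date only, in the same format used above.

10 June 2024

The limitation period began to run on 8 June 2021.
Adding the 2 years base period to 8 June 2021 gives a deadline of 8 June 2023, before any tolling.
The pending related arbitration from 27 August 2022 to 30 August 2023 tolled the period for 368 days, extending the deadline to 10 June 2024.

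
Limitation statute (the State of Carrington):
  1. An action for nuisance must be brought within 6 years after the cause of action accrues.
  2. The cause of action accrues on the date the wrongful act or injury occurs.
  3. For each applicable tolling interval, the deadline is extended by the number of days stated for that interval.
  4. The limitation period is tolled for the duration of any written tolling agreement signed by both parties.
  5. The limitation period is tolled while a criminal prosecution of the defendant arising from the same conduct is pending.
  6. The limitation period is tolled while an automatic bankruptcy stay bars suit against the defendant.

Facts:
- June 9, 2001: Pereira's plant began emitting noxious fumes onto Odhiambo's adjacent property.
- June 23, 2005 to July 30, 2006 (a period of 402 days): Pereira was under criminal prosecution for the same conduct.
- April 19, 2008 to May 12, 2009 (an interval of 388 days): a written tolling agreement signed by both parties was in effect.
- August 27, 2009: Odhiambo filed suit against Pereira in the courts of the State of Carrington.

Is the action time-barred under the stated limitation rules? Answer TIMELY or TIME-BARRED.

TIME-BARRED

The cause of action accrued on June 9, 2001, the date of the act.
The untolled deadline — 6 years after June 9, 2001 — is June 9, 2007.
The pending criminal prosecution from June 23, 2005 to July 30, 2006 tolled the period for 402 days, extending the deadline to July 15, 2008.
The period was tolled for 388 days by the written tolling agreement (April 19, 2008 to May 12, 2009), pushing the deadline to August 7, 2009.
Filing on August 27, 2009 missed the August 7, 2009 deadline — the action is time-barred.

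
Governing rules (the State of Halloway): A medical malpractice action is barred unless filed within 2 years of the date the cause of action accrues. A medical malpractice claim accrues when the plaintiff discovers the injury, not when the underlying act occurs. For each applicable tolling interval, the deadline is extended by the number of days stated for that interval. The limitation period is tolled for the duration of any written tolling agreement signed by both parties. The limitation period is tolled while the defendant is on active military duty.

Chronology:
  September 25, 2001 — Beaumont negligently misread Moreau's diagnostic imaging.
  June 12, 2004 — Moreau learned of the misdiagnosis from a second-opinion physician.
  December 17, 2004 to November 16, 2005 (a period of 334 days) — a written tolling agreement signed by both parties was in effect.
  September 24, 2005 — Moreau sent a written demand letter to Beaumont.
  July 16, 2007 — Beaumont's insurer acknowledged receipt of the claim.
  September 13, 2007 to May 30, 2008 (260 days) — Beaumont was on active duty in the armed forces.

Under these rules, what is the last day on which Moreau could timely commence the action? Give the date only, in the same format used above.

Accrual is tied to discovery, so the period began on June 12, 2004 rather than on September 25, 2001 when the act occurred.
The untolled deadline — 2 years after June 12, 2004 — is June 12, 2006.
The written tolling agreement from December 17, 2004 to November 16, 2005 tolled the period for 334 days, extending the deadline to May 12, 2007.
The defendant's active military service starting September 13, 2007 came too late — the period had run on May 12, 2007 — and so does not extend the deadline.
Nothing else in the chronology tolls or restarts the period.

May 12, 2007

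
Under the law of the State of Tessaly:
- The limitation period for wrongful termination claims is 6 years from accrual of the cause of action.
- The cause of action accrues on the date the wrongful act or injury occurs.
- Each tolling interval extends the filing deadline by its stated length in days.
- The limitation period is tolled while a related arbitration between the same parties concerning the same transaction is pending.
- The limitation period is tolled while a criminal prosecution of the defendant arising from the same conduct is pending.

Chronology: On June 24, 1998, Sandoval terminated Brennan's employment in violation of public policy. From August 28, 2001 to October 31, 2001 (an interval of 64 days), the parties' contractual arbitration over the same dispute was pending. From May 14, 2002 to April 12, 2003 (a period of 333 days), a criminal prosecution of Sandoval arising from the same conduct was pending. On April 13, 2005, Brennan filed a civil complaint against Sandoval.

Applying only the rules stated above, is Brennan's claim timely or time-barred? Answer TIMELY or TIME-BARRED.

The cause of action accrued on June 24, 1998, the date of the act.
Adding the 6 years base period to June 24, 1998 gives a deadline of June 24, 2004, before any tolling.
The period was tolled for 64 days by the pending related arbitration (August 28, 2001 to October 31, 2001), pushing the deadline to August 27, 2004.
The pending criminal prosecution from May 14, 2002 to April 12, 2003 tolled the period for 333 days, extending the deadline to July 26, 2005.
Filing on April 13, 2005 beat the July 26, 2005 deadline — the action is timely.

TIMELY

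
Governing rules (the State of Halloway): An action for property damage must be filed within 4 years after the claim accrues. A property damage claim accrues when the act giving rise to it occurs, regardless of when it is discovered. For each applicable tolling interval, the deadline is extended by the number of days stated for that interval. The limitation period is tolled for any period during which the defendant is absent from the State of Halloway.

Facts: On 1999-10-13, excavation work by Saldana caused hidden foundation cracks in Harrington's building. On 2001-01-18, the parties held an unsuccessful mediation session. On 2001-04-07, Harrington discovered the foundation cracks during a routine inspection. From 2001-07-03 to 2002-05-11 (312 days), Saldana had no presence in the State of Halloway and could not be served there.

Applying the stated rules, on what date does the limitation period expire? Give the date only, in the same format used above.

Because the rule ties accrual to occurrence, the claim accrued on 1999-10-13, not on the 2001-04-07 discovery date.
4 years from 1999-10-13 is 2003-10-13.
The defendant's absence from the jurisdiction from 2001-07-03 to 2002-05-11 tolled the period for 312 days, extending the deadline to 2004-08-20.
None of the other events listed affects the running of the period under the stated rules.

2004-08-20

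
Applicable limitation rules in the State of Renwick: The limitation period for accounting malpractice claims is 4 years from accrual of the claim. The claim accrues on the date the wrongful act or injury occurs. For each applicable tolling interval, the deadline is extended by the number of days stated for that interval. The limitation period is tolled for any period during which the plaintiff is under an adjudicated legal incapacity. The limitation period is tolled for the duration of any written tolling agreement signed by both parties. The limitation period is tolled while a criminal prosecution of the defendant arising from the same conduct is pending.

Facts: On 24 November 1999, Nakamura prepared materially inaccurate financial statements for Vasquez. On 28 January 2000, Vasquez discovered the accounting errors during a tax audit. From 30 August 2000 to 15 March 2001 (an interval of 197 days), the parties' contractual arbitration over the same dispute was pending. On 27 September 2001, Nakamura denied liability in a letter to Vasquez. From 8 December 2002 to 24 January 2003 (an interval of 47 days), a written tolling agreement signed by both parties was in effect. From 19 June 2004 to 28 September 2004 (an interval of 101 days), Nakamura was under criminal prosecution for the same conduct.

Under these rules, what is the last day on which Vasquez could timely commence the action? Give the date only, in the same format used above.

10 January 2004

Because the rule ties accrual to occurrence, the claim accrued on 24 November 1999, not on the 28 January 2000 discovery date.
4 years from 24 November 1999 is 24 November 2003.
The written tolling agreement from 8 December 2002 to 24 January 2003 tolled the period for 47 days, extending the deadline to 10 January 2004.
The pending criminal prosecution starting 19 June 2004 came too late — the period had run on 10 January 2004 — and so does not extend the deadline.
The pending related arbitration from 30 August 2000 to 15 March 2001 does not toll the period, because no stated rule makes a pending arbitration a tolling event.
None of the other events listed affects the running of the period under the stated rules.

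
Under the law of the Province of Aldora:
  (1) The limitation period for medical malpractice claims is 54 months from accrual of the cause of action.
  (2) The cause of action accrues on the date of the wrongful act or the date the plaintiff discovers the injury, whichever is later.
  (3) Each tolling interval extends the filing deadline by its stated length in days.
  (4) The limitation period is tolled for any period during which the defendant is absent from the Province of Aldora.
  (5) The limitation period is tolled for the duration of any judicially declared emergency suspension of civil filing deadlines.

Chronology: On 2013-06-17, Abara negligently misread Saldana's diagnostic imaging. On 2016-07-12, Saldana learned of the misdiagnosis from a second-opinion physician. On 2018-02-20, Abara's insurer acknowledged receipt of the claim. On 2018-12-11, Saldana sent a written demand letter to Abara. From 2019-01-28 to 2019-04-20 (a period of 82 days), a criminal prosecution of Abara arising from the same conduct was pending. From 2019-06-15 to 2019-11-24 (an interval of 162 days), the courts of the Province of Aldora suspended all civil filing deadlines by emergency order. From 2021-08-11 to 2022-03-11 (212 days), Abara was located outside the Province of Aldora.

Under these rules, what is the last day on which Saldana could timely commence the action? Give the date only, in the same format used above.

2021-06-23

The claim accrued on 2016-07-12 — the later of the 2013-06-17 act and the 2016-07-12 discovery.
Adding the 54 months base period to 2016-07-12 gives a deadline of 2021-01-12, before any tolling.
The emergency suspension of filing deadlines from 2019-06-15 to 2019-11-24 tolled the period for 162 days, extending the deadline to 2021-06-23.
By the time the defendant's absence from the jurisdiction began on 2021-08-11, the limitation period had already expired on 2021-06-23; that interval cannot revive it.
No stated provision tolls the period for a criminal prosecution, so the interval from 2019-01-28 to 2019-04-20 has no effect on the deadline.
None of the other events listed affects the running of the period under the stated rules.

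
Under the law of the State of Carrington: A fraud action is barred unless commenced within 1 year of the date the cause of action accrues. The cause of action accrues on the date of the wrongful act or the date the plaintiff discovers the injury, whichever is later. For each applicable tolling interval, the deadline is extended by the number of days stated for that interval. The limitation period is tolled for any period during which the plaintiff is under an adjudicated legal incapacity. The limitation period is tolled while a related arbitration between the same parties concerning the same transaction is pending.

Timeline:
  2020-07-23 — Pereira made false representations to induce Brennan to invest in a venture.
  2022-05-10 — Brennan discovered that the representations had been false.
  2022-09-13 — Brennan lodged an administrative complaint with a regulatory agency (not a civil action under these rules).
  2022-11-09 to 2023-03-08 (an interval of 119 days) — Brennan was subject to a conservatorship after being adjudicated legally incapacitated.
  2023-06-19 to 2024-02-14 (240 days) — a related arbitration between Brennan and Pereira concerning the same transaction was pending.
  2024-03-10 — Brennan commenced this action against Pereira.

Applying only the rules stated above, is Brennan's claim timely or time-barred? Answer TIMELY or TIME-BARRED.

TIMELY

Taking the later of the act (2020-07-23) and discovery (2022-05-10), the claim accrued on 2022-05-10.
Adding the 1 year base period to 2022-05-10 gives a deadline of 2023-05-10, before any tolling.
Because the plaintiff's legal incapacity ran from 2022-11-09 to 2023-03-08, the deadline is extended by 119 days to 2023-09-06.
The pending related arbitration from 2023-06-19 to 2024-02-14 tolled the period for 240 days, extending the deadline to 2024-05-03.
None of the other events listed affects the running of the period under the stated rules.
The 2024-03-10 filing precedes the 2024-05-03 deadline; the claim is timely.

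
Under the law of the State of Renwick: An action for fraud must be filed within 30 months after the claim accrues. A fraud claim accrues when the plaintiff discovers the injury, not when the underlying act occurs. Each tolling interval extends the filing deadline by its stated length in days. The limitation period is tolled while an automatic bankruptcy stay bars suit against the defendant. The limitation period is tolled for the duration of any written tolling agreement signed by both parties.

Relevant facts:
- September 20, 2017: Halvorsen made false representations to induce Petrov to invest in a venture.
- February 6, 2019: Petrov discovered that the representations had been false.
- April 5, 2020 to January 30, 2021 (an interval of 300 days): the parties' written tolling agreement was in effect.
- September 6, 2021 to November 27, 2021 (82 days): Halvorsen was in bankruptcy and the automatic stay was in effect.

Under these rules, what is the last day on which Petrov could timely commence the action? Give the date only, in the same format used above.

Accrual is tied to discovery, so the period began on February 6, 2019 rather than on September 20, 2017 when the act occurred.
30 months from February 6, 2019 is August 6, 2021.
Because the written tolling agreement ran from April 5, 2020 to January 30, 2021, the deadline is extended by 300 days to June 2, 2022.
Because the automatic bankruptcy stay ran from September 6, 2021 to November 27, 2021, the deadline is extended by 82 days to August 23, 2022.

August 23, 2022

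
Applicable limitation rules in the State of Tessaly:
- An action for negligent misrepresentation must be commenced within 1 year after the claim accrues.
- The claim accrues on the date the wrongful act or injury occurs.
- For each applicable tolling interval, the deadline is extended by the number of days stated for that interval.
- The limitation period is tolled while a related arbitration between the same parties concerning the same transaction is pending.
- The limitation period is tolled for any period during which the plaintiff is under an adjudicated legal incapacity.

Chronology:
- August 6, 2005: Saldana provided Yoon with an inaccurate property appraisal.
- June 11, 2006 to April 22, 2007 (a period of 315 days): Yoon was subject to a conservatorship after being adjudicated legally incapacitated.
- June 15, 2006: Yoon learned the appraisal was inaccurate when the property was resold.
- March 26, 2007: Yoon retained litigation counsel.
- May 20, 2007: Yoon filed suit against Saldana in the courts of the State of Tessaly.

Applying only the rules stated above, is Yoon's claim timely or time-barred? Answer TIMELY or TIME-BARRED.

Accrual is governed by the date of the act, so the period began to run on August 6, 2005; the later discovery on June 15, 2006 is irrelevant under the stated rule.
1 year from August 6, 2005 is August 6, 2006.
Because the plaintiff's legal incapacity ran from June 11, 2006 to April 22, 2007, the deadline is extended by 315 days to June 17, 2007.
None of the other events listed affects the running of the period under the stated rules.
The May 20, 2007 filing precedes the June 17, 2007 deadline; the claim is timely.

TIMELY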